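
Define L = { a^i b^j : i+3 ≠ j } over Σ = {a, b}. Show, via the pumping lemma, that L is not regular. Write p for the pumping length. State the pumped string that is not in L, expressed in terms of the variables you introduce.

a^{p+p!} b^{p+p!+3}

Suppose for contradiction that L is regular, and let p be the pumping length.
Choose w = a^p b^{p+p!+3}. Since p ≠ (p+p!+3)-3 = p+p!, w ∈ L; and |w| ≥ p.
Write w = xyz as guaranteed by the lemma, with |xy| ≤ p and |y| ≥ 1.
Since the first p symbols of w are all a's and |xy| ≤ p, y lies entirely in the leading a-block: y = a^k for some k with 1 ≤ k ≤ p.
Since 1 ≤ k ≤ p, k divides p!; set t = 1 + p!/k. Then xy^t z has p + (p!/k)·k = p + p! copies of a. Now the a-count is p+p! and (b-count)-3 = (p+p!+3)-3 = p+p!, so i+3 ≠ j fails. So xy^t z = a^{p+p!} b^{p+p!+3} ∉ L.
This contradicts the pumping lemma, so L is not regular.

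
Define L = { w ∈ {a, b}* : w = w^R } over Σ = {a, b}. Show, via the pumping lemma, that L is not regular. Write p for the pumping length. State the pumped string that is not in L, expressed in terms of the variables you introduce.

Suppose for contradiction that L is regular, and let p be the pumping length.
Take w = a^p b a^p, a palindrome of length 2p+1 ≥ p.
Write w = xyz as guaranteed by the lemma, with |xy| ≤ p and y is nonempty.
The first p characters of w are a's, so xy (and hence y) consists only of a's. Write y = a^k, 1 ≤ k ≤ p.
Pump with i = 2: xy^2z = a^{p+k} b a^p. Its reverse is a^p b a^{p+k}, which differs from xy^2z since k ≥ 1. So xy^2z is not a palindrome and xy^2z ∉ L.
This contradicts the pumping lemma, so L is not regular.

a^{p+k} b a^p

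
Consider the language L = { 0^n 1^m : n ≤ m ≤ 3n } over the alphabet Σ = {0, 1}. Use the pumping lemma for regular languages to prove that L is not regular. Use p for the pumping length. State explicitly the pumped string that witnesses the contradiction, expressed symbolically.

0^{p+k} 1^p

Toward a contradiction, assume L is regular with pumping length p.
Take w = 0^p 1^p ∈ L (since p ≤ p ≤ 3p), with |w| = 2p ≥ p.
By the pumping lemma, w = xyz with |xy| ≤ p and |y| ≥ 1.
Since the first p symbols of w are all 0's and |xy| ≤ p, y lies entirely in the leading 0-block: y = 0^k for some k with 1 ≤ k ≤ p.
Pump with i = 2: xy^2z = 0^{p+k} 1^p. Now n = p+k > p = m, so the condition n ≤ m fails. Thus xy^2z ∉ L.
Contradiction. Therefore L is not regular.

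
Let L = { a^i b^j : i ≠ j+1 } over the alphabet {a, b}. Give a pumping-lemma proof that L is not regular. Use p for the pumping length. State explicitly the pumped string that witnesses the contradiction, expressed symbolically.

Assume L is regular; let p be its pumping constant.
Choose w = a^p b^{p+p!-1}. Since p ≠ (p+p!-1)+1 = p+p!, w ∈ L; and |w| ≥ p.
Write w = xyz as guaranteed by the lemma, with |xy| ≤ p and y is nonempty.
Since the first p symbols of w are all a's and |xy| ≤ p, y lies entirely in the leading a-block: y = a^k for some k with 1 ≤ k ≤ p.
Since 1 ≤ k ≤ p, k divides p!; set t = 1 + p!/k. Then xy^t z has p + (p!/k)·k = p + p! copies of a. Now the a-count is p+p! and (b-count)+1 = (p+p!-1)+1 = p+p!, so i ≠ j+1 fails. So xy^t z = a^{p+p!} b^{p+p!-1} ∉ L.
This is a contradiction; hence L is not regular.

a^{p+p!} b^{p+p!-1}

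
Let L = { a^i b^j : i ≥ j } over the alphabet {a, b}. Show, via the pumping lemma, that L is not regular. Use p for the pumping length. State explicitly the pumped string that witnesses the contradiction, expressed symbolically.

Suppose for contradiction that L is regular, and let p be the pumping length.
Choose w = a^p b^p ∈ L, with |w| = 2p ≥ p.
By the pumping lemma, w = xyz with |xy| ≤ p and |y| > 0.
Since the first p symbols of w are all a's and |xy| ≤ p, y lies entirely in the leading a-block: y = a^k for some k with 1 ≤ k ≤ p.
Consider xy^0z = xz = a^{p-k} b^p. Since k ≥ 1, the a-count p-k is less than p, so i ≥ j fails; thus xz ∉ L.
Contradiction. Therefore L is not regular.

a^{p-k} b^p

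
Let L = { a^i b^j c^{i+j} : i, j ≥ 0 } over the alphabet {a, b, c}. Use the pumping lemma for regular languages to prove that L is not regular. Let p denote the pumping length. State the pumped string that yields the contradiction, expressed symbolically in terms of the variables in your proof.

Suppose for contradiction that L is regular, and let p be the pumping length.
Take w = a^p b^p c^{2p} ∈ L (with i=j=p, i+j=2p), |w| = 4p ≥ p.
By the pumping lemma, w = xyz with |xy| ≤ p and |y| > 0.
Since the first p symbols of w are all a's and |xy| ≤ p, y lies entirely in the leading a-block: y = a^k for some k with 1 ≤ k ≤ p.
Consider xy^2z = a^{p+k} b^p c^{2p}. Now the a- and b-counts sum to 2p+k, but the c-count is 2p ≠ 2p+k. So xy^2z ∉ L.
This contradicts the pumping lemma, so L is not regular.

a^{p+k} b^p c^{2p}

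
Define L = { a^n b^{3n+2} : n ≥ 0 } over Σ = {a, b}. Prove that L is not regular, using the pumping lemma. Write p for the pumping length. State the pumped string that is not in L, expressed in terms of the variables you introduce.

a^{p+k} b^{3p+2}

Assume L is regular. Let p be the pumping length given by the pumping lemma.
Take w = a^p b^{3p+2}. Then w ∈ L and |w| = 4p+2 ≥ p.
The pumping lemma gives a decomposition w = xyz where |xy| ≤ p and y is nonempty.
Because |xy| ≤ p and w begins with p copies of a, we have y = a^k with 1 ≤ k ≤ p.
Pump with i = 2: xy^2z = a^{p+k} b^{3p+2}. For this to lie in L we would need 3p+2 = 3(p+k)+2, which forces k = 0. But k ≥ 1, so xy^2z ∉ L.
This contradicts the pumping lemma, so L is not regular.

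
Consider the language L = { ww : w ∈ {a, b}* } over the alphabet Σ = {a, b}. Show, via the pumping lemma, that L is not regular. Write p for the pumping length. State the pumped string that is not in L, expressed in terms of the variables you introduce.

Suppose for contradiction that L is regular, and let p be the pumping length.
Take w = a^p b^p a^p b^p = uu where u = a^pb^p; then w ∈ L and |w| = 4p ≥ p.
Write w = xyz as guaranteed by the lemma, with |xy| ≤ p and |y| ≥ 1.
Because |xy| ≤ p and w begins with p copies of a, we have y = a^k with 1 ≤ k ≤ p.
Pump with i = 2: xy^2z = a^{p+k} b^p a^p b^p, of length 4p+k. Suppose this equals vv. The string starts with a and ends with b, so v does too; thus the boundary between the two copies of v is a b→a transition. There is exactly one such transition, at position 2p+k, so |v| = 2p+k and |vv| = 4p+2k ≠ 4p+k since k ≥ 1. So xy^2z ∉ L.
Contradiction. Therefore L is not regular.

a^{p+k} b^p a^p b^p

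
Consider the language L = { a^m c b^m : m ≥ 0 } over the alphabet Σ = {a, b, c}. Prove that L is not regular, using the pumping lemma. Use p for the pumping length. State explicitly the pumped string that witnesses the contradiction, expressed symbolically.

Assume L is regular; let p be its pumping constant.
Take w = a^p c b^p ∈ L with |w| = 2p+1 ≥ p.
The pumping lemma gives a decomposition w = xyz where |xy| ≤ p and |y| > 0.
Since the first p symbols of w are all a's and |xy| ≤ p, y lies entirely in the leading a-block: y = a^k for some k with 1 ≤ k ≤ p.
Pump with i = 2: xy^2z = a^{p+k} c b^p, which would require p+k = p. But k ≥ 1, so xy^2z ∉ L.
Contradiction. Therefore L is not regular.

a^{p+k} c b^p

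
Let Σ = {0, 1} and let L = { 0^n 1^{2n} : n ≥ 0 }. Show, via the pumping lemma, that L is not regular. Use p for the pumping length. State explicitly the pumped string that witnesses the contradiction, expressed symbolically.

0^{p+k} 1^{2p}

Suppose for contradiction that L is regular, and let p be the pumping length.
Choose w = 0^p 1^{2p}, which is in L with |w| = 3p ≥ p.
Write w = xyz as guaranteed by the lemma, with |xy| ≤ p and |y| ≥ 1.
Because |xy| ≤ p and w begins with p copies of 0, we have y = 0^k with 1 ≤ k ≤ p.
Pump with i = 2: xy^2z = 0^{p+k} 1^{2p}. For this to lie in L we would need 2p = 2(p+k), which forces k = 0. But k ≥ 1, so xy^2z ∉ L.
This contradicts the pumping lemma, so L is not regular.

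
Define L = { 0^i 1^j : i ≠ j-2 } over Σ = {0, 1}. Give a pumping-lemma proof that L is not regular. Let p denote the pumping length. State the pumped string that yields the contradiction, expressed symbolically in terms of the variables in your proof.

0^{p+p!} 1^{p+p!+2}

Assume L is regular; let p be its pumping constant.
Choose w = 0^p 1^{p+p!+2}. Since p ≠ (p+p!+2)-2 = p+p!, w ∈ L; and |w| ≥ p.
By the pumping lemma, w = xyz with |xy| ≤ p and |y| > 0.
The first p characters of w are 0's, so xy (and hence y) consists only of 0's. Write y = 0^k, 1 ≤ k ≤ p.
Since 1 ≤ k ≤ p, k divides p!; set t = 1 + p!/k. Then xy^t z has p + (p!/k)·k = p + p! copies of 0. Now the 0-count is p+p! and (1-count)-2 = (p+p!+2)-2 = p+p!, so i ≠ j-2 fails. So xy^t z = 0^{p+p!} 1^{p+p!+2} ∉ L.
This contradicts the pumping lemma, so L is not regular.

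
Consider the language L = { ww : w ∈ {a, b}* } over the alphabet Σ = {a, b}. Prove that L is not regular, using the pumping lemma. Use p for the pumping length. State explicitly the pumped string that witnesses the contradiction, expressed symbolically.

a^{p+k} b^p a^p b^p

Suppose for contradiction that L is regular, and let p be the pumping length.
Take w = a^p b^p a^p b^p = uu where u = a^pb^p; then w ∈ L and |w| = 4p ≥ p.
By the pumping lemma, w = xyz with |xy| ≤ p and |y| ≥ 1.
Because |xy| ≤ p and w begins with p copies of a, we have y = a^k with 1 ≤ k ≤ p.
Pump with i = 2: xy^2z = a^{p+k} b^p a^p b^p, of length 4p+k. Suppose this equals vv. The string starts with a and ends with b, so v does too; thus the boundary between the two copies of v is a b→a transition. There is exactly one such transition, at position 2p+k, so |v| = 2p+k and |vv| = 4p+2k ≠ 4p+k since k ≥ 1. So xy^2z ∉ L.
This contradicts the pumping lemma, so L is not regular.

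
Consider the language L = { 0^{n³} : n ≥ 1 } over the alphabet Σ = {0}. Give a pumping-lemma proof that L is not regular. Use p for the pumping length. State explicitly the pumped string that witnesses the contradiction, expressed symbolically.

Assume L is regular. Let p be the pumping length given by the pumping lemma.
Take w = 0^{p³} ∈ L with |w| = p³ ≥ p.
By the pumping lemma, w = xyz with |xy| ≤ p and y is nonempty.
Then y = 0^k for some k with 1 ≤ k ≤ p.
Pump with i = 2: xy^2z = 0^{p³+k}. Since 1 ≤ k ≤ p, p³ < p³+k ≤ p³+p < p³+3p²+3p+1 = (p+1)³, so p³+k is not a perfect cube. So xy^2z ∉ L.
This contradicts the pumping lemma, so L is not regular.

0^{p³+k}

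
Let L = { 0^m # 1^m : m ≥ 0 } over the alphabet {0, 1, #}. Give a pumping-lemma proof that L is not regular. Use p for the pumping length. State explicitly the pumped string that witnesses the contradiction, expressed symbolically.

Assume L is regular. Let p be the pumping length given by the pumping lemma.
Take w = 0^p # 1^p ∈ L with |w| = 2p+1 ≥ p.
The pumping lemma gives a decomposition w = xyz where |xy| ≤ p and y is nonempty.
Since the first p symbols of w are all 0's and |xy| ≤ p, y lies entirely in the leading 0-block: y = 0^k for some k with 1 ≤ k ≤ p.
Pump with i = 2: xy^2z = 0^{p+k} # 1^p, which would require p+k = p. But k ≥ 1, so xy^2z ∉ L.
This is a contradiction; hence L is not regular.

0^{p+k} # 1^p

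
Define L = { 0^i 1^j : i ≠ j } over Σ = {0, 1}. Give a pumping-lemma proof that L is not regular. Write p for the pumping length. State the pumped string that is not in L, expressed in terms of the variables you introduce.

0^{p+p!} 1^{p+p!}

Assume L is regular. Let p be the pumping length given by the pumping lemma.
Choose w = 0^p 1^{p+p!}. Since p ≠ p+p!, w ∈ L; and |w| ≥ p.
Write w = xyz as guaranteed by the lemma, with |xy| ≤ p and y is nonempty.
Because |xy| ≤ p and w begins with p copies of 0, we have y = 0^k with 1 ≤ k ≤ p.
Since 1 ≤ k ≤ p, k divides p!; set t = 1 + p!/k. Then xy^t z has p + (p!/k)·k = p + p! copies of 0. Now the 0-count equals the 1-count, so i ≠ j fails. So xy^t z = 0^{p+p!} 1^{p+p!} ∉ L.
Contradiction. Therefore L is not regular.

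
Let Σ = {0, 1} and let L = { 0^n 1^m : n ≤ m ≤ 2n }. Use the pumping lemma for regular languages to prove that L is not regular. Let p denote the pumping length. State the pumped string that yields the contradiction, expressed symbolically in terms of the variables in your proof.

Toward a contradiction, assume L is regular with pumping length p.
Take w = 0^p 1^p ∈ L (since p ≤ p ≤ 2p), with |w| = 2p ≥ p.
Write w = xyz as guaranteed by the lemma, with |xy| ≤ p and |y| > 0.
The first p characters of w are 0's, so xy (and hence y) consists only of 0's. Write y = 0^k, 1 ≤ k ≤ p.
Pump with i = 2: xy^2z = 0^{p+k} 1^p. Now n = p+k > p = m, so the condition n ≤ m fails. Thus xy^2z ∉ L.
Contradiction. Therefore L is not regular.

0^{p+k} 1^p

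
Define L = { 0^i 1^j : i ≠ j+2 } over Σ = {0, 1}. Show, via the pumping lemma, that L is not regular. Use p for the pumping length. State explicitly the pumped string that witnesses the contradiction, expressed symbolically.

0^{p+p!} 1^{p+p!-2}

Assume L is regular; let p be its pumping constant.
Choose w = 0^p 1^{p+p!-2}. Since p ≠ (p+p!-2)+2 = p+p!, w ∈ L; and |w| ≥ p.
Write w = xyz as guaranteed by the lemma, with |xy| ≤ p and y is nonempty.
Because |xy| ≤ p and w begins with p copies of 0, we have y = 0^k with 1 ≤ k ≤ p.
Since 1 ≤ k ≤ p, k divides p!; set t = 1 + p!/k. Then xy^t z has p + (p!/k)·k = p + p! copies of 0. Now the 0-count is p+p! and (1-count)+2 = (p+p!-2)+2 = p+p!, so i ≠ j+2 fails. So xy^t z = 0^{p+p!} 1^{p+p!-2} ∉ L.
This contradicts the pumping lemma, so L is not regular.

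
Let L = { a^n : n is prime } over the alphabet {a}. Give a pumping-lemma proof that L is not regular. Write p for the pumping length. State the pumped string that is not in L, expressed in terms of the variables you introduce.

Suppose for contradiction that L is regular, and let p be the pumping length.
Let q be a prime with q ≥ p+2 (infinitely many primes exist), and take w = a^q ∈ L with |w| = q ≥ p.
By the pumping lemma, w = xyz with |xy| ≤ p and |y| ≥ 1.
Then y = a^k for some k with 1 ≤ k ≤ p.
Since 1 ≤ k ≤ p, |xz| = q-k. Pump with i = q+1: |xy^{q+1}z| = (q-k)+(q+1)k = q+qk = q(1+k), which is composite (both factors ≥ 2). So xy^{q+1}z = a^{q(1+k)} ∉ L.
This is a contradiction; hence L is not regular.

a^{q(1+k)}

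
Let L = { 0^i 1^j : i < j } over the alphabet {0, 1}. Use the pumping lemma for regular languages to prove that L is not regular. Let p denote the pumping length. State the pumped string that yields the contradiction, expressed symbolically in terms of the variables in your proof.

0^{p+k} 1^{p+1}

Assume L is regular. Let p be the pumping length given by the pumping lemma.
Choose w = 0^p 1^{p+1} ∈ L, with |w| = 2p+1 ≥ p.
The pumping lemma gives a decomposition w = xyz where |xy| ≤ p and y is nonempty.
Since the first p symbols of w are all 0's and |xy| ≤ p, y lies entirely in the leading 0-block: y = 0^k for some k with 1 ≤ k ≤ p.
Consider xy^2z = 0^{p+k} 1^{p+1}. Since k ≥ 1, the 0-count p+k is at least p+1, so i < j fails; thus xy^2z ∉ L.
This is a contradiction; hence L is not regular.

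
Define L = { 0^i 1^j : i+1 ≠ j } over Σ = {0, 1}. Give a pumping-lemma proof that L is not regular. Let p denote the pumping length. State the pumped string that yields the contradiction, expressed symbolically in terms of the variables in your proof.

0^{p+p!} 1^{p+p!+1}

Toward a contradiction, assume L is regular with pumping length p.
Choose w = 0^p 1^{p+p!+1}. Since p ≠ (p+p!+1)-1 = p+p!, w ∈ L; and |w| ≥ p.
By the pumping lemma, w = xyz with |xy| ≤ p and |y| > 0.
Since the first p symbols of w are all 0's and |xy| ≤ p, y lies entirely in the leading 0-block: y = 0^k for some k with 1 ≤ k ≤ p.
Since 1 ≤ k ≤ p, k divides p!; set t = 1 + p!/k. Then xy^t z has p + (p!/k)·k = p + p! copies of 0. Now the 0-count is p+p! and (1-count)-1 = (p+p!+1)-1 = p+p!, so i+1 ≠ j fails. So xy^t z = 0^{p+p!} 1^{p+p!+1} ∉ L.
This is a contradiction; hence L is not regular.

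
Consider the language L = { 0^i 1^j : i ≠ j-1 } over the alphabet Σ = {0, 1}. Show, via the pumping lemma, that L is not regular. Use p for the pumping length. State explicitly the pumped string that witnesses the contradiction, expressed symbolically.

0^{p+p!} 1^{p+p!+1}

Toward a contradiction, assume L is regular with pumping length p.
Choose w = 0^p 1^{p+p!+1}. Since p ≠ (p+p!+1)-1 = p+p!, w ∈ L; and |w| ≥ p.
Write w = xyz as guaranteed by the lemma, with |xy| ≤ p and y is nonempty.
The first p characters of w are 0's, so xy (and hence y) consists only of 0's. Write y = 0^k, 1 ≤ k ≤ p.
Since 1 ≤ k ≤ p, k divides p!; set t = 1 + p!/k. Then xy^t z has p + (p!/k)·k = p + p! copies of 0. Now the 0-count is p+p! and (1-count)-1 = (p+p!+1)-1 = p+p!, so i ≠ j-1 fails. So xy^t z = 0^{p+p!} 1^{p+p!+1} ∉ L.
This contradicts the pumping lemma, so L is not regular.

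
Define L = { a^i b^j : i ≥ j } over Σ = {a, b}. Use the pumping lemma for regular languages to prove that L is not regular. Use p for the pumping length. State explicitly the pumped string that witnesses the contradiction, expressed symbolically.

Toward a contradiction, assume L is regular with pumping length p.
Choose w = a^p b^p ∈ L, with |w| = 2p ≥ p.
Write w = xyz as guaranteed by the lemma, with |xy| ≤ p and |y| ≥ 1.
Because |xy| ≤ p and w begins with p copies of a, we have y = a^k with 1 ≤ k ≤ p.
Consider xy^0z = xz = a^{p-k} b^p. Since k ≥ 1, the a-count p-k is less than p, so i ≥ j fails; thus xz ∉ L.
This contradicts the pumping lemma, so L is not regular.

a^{p-k} b^p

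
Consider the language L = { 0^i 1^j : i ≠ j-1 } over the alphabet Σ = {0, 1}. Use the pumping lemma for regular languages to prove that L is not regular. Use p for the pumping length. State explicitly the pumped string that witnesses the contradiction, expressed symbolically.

0^{p+p!} 1^{p+p!+1}

Toward a contradiction, assume L is regular with pumping length p.
Choose w = 0^p 1^{p+p!+1}. Since p ≠ (p+p!+1)-1 = p+p!, w ∈ L; and |w| ≥ p.
By the pumping lemma, w = xyz with |xy| ≤ p and |y| > 0.
Since the first p symbols of w are all 0's and |xy| ≤ p, y lies entirely in the leading 0-block: y = 0^k for some k with 1 ≤ k ≤ p.
Since 1 ≤ k ≤ p, k divides p!; set t = 1 + p!/k. Then xy^t z has p + (p!/k)·k = p + p! copies of 0. Now the 0-count is p+p! and (1-count)-1 = (p+p!+1)-1 = p+p!, so i ≠ j-1 fails. So xy^t z = 0^{p+p!} 1^{p+p!+1} ∉ L.
This is a contradiction; hence L is not regular.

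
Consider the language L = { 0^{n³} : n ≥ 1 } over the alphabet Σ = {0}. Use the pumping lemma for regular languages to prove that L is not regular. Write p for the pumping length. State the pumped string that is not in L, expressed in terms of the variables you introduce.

0^{p³+k}

Assume L is regular. Let p be the pumping length given by the pumping lemma.
Take w = 0^{p³} ∈ L with |w| = p³ ≥ p.
By the pumping lemma, w = xyz with |xy| ≤ p and |y| ≥ 1.
Then y = 0^k for some k with 1 ≤ k ≤ p.
Pump with i = 2: xy^2z = 0^{p³+k}. Since 1 ≤ k ≤ p, p³ < p³+k ≤ p³+p < p³+3p²+3p+1 = (p+1)³, so p³+k is not a perfect cube. So xy^2z ∉ L.
Contradiction. Therefore L is not regular.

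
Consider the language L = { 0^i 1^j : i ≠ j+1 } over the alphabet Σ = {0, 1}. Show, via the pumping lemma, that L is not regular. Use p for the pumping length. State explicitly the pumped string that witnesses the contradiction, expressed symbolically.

Suppose for contradiction that L is regular, and let p be the pumping length.
Choose w = 0^p 1^{p+p!-1}. Since p ≠ (p+p!-1)+1 = p+p!, w ∈ L; and |w| ≥ p.
By the pumping lemma, w = xyz with |xy| ≤ p and y is nonempty.
Because |xy| ≤ p and w begins with p copies of 0, we have y = 0^k with 1 ≤ k ≤ p.
Since 1 ≤ k ≤ p, k divides p!; set t = 1 + p!/k. Then xy^t z has p + (p!/k)·k = p + p! copies of 0. Now the 0-count is p+p! and (1-count)+1 = (p+p!-1)+1 = p+p!, so i ≠ j+1 fails. So xy^t z = 0^{p+p!} 1^{p+p!-1} ∉ L.
This contradicts the pumping lemma, so L is not regular.

0^{p+p!} 1^{p+p!-1}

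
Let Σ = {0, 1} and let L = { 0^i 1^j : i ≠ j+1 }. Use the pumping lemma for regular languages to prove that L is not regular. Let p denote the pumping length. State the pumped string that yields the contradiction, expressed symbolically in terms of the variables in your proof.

0^{p+p!} 1^{p+p!-1}

Assume L is regular. Let p be the pumping length given by the pumping lemma.
Choose w = 0^p 1^{p+p!-1}. Since p ≠ (p+p!-1)+1 = p+p!, w ∈ L; and |w| ≥ p.
Write w = xyz as guaranteed by the lemma, with |xy| ≤ p and y is nonempty.
Because |xy| ≤ p and w begins with p copies of 0, we have y = 0^k with 1 ≤ k ≤ p.
Since 1 ≤ k ≤ p, k divides p!; set t = 1 + p!/k. Then xy^t z has p + (p!/k)·k = p + p! copies of 0. Now the 0-count is p+p! and (1-count)+1 = (p+p!-1)+1 = p+p!, so i ≠ j+1 fails. So xy^t z = 0^{p+p!} 1^{p+p!-1} ∉ L.
This contradicts the pumping lemma, so L is not regular.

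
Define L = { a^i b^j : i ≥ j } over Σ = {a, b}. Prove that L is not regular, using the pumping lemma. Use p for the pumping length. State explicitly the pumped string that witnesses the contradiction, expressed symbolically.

a^{p-k} b^p

Assume L is regular; let p be its pumping constant.
Choose w = a^p b^p ∈ L, with |w| = 2p ≥ p.
By the pumping lemma, w = xyz with |xy| ≤ p and y is nonempty.
Since the first p symbols of w are all a's and |xy| ≤ p, y lies entirely in the leading a-block: y = a^k for some k with 1 ≤ k ≤ p.
Consider xy^0z = xz = a^{p-k} b^p. Since k ≥ 1, the a-count p-k is less than p, so i ≥ j fails; thus xz ∉ L.
This contradicts the pumping lemma, so L is not regular.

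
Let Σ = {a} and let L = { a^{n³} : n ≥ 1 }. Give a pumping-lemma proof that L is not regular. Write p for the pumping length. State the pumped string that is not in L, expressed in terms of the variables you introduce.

Suppose for contradiction that L is regular, and let p be the pumping length.
Take w = a^{p³} ∈ L with |w| = p³ ≥ p.
Write w = xyz as guaranteed by the lemma, with |xy| ≤ p and y is nonempty.
Then y = a^k for some k with 1 ≤ k ≤ p.
Pump with i = 2: xy^2z = a^{p³+k}. Since 1 ≤ k ≤ p, p³ < p³+k ≤ p³+p < p³+3p²+3p+1 = (p+1)³, so p³+k is not a perfect cube. So xy^2z ∉ L.
This is a contradiction; hence L is not regular.

a^{p³+k}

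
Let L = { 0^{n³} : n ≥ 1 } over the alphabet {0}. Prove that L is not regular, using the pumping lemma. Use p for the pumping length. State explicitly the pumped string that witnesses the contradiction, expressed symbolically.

0^{p³+k}

Suppose for contradiction that L is regular, and let p be the pumping length.
Take w = 0^{p³} ∈ L with |w| = p³ ≥ p.
The pumping lemma gives a decomposition w = xyz where |xy| ≤ p and |y| ≥ 1.
Then y = 0^k for some k with 1 ≤ k ≤ p.
Pump with i = 2: xy^2z = 0^{p³+k}. Since 1 ≤ k ≤ p, p³ < p³+k ≤ p³+p < p³+3p²+3p+1 = (p+1)³, so p³+k is not a perfect cube. So xy^2z ∉ L.
This is a contradiction; hence L is not regular.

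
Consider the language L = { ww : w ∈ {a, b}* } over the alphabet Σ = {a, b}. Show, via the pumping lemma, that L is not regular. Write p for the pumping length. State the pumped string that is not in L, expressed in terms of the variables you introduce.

Assume L is regular; let p be its pumping constant.
Take w = a^p b^p a^p b^p = uu where u = a^pb^p; then w ∈ L and |w| = 4p ≥ p.
Write w = xyz as guaranteed by the lemma, with |xy| ≤ p and y is nonempty.
The first p characters of w are a's, so xy (and hence y) consists only of a's. Write y = a^k, 1 ≤ k ≤ p.
Pump with i = 2: xy^2z = a^{p+k} b^p a^p b^p, of length 4p+k. Suppose this equals vv. The string starts with a and ends with b, so v does too; thus the boundary between the two copies of v is a b→a transition. There is exactly one such transition, at position 2p+k, so |v| = 2p+k and |vv| = 4p+2k ≠ 4p+k since k ≥ 1. So xy^2z ∉ L.
Contradiction. Therefore L is not regular.

a^{p+k} b^p a^p b^p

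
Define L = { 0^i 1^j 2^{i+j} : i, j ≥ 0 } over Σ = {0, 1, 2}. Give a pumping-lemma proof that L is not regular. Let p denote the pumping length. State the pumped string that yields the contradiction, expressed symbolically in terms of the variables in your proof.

0^{p+k} 1^p 2^{2p}

Toward a contradiction, assume L is regular with pumping length p.
Take w = 0^p 1^p 2^{2p} ∈ L (with i=j=p, i+j=2p), |w| = 4p ≥ p.
By the pumping lemma, w = xyz with |xy| ≤ p and |y| ≥ 1.
Since the first p symbols of w are all 0's and |xy| ≤ p, y lies entirely in the leading 0-block: y = 0^k for some k with 1 ≤ k ≤ p.
Consider xy^2z = 0^{p+k} 1^p 2^{2p}. Now the 0- and 1-counts sum to 2p+k, but the 2-count is 2p ≠ 2p+k. So xy^2z ∉ L.
Contradiction. Therefore L is not regular.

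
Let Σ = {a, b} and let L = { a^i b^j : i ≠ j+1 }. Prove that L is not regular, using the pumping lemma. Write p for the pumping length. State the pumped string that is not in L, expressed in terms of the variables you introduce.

a^{p+p!} b^{p+p!-1}

Assume L is regular; let p be its pumping constant.
Choose w = a^p b^{p+p!-1}. Since p ≠ (p+p!-1)+1 = p+p!, w ∈ L; and |w| ≥ p.
By the pumping lemma, w = xyz with |xy| ≤ p and y is nonempty.
Since the first p symbols of w are all a's and |xy| ≤ p, y lies entirely in the leading a-block: y = a^k for some k with 1 ≤ k ≤ p.
Since 1 ≤ k ≤ p, k divides p!; set t = 1 + p!/k. Then xy^t z has p + (p!/k)·k = p + p! copies of a. Now the a-count is p+p! and (b-count)+1 = (p+p!-1)+1 = p+p!, so i ≠ j+1 fails. So xy^t z = a^{p+p!} b^{p+p!-1} ∉ L.
This is a contradiction; hence L is not regular.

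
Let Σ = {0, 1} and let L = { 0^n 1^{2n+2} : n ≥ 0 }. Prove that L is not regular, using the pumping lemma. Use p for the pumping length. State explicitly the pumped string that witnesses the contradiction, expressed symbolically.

Assume L is regular; let p be its pumping constant.
Let w = 0^p 1^{2p+2} ∈ L; note |w| = 3p+2 ≥ p.
The pumping lemma gives a decomposition w = xyz where |xy| ≤ p and |y| > 0.
Because |xy| ≤ p and w begins with p copies of 0, we have y = 0^k with 1 ≤ k ≤ p.
Pump with i = 2: xy^2z = 0^{p+k} 1^{2p+2}. For this to lie in L we would need 2p+2 = 2(p+k)+2, which forces k = 0. But k ≥ 1, so xy^2z ∉ L.
Contradiction. Therefore L is not regular.

0^{p+k} 1^{2p+2}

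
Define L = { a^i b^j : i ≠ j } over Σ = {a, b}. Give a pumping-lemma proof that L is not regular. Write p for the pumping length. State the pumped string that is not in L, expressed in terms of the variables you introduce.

a^{p+p!} b^{p+p!}

Assume L is regular; let p be its pumping constant.
Choose w = a^p b^{p+p!}. Since p ≠ p+p!, w ∈ L; and |w| ≥ p.
The pumping lemma gives a decomposition w = xyz where |xy| ≤ p and y is nonempty.
Because |xy| ≤ p and w begins with p copies of a, we have y = a^k with 1 ≤ k ≤ p.
Since 1 ≤ k ≤ p, k divides p!; set t = 1 + p!/k. Then xy^t z has p + (p!/k)·k = p + p! copies of a. Now the a-count equals the b-count, so i ≠ j fails. So xy^t z = a^{p+p!} b^{p+p!} ∉ L.
Contradiction. Therefore L is not regular.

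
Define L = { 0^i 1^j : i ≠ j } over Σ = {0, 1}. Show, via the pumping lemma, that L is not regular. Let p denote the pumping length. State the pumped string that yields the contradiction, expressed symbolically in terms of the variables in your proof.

0^{p+p!} 1^{p+p!}

Assume L is regular; let p be its pumping constant.
Choose w = 0^p 1^{p+p!}. Since p ≠ p+p!, w ∈ L; and |w| ≥ p.
By the pumping lemma, w = xyz with |xy| ≤ p and |y| > 0.
Since the first p symbols of w are all 0's and |xy| ≤ p, y lies entirely in the leading 0-block: y = 0^k for some k with 1 ≤ k ≤ p.
Since 1 ≤ k ≤ p, k divides p!; set t = 1 + p!/k. Then xy^t z has p + (p!/k)·k = p + p! copies of 0. Now the 0-count equals the 1-count, so i ≠ j fails. So xy^t z = 0^{p+p!} 1^{p+p!} ∉ L.
This is a contradiction; hence L is not regular.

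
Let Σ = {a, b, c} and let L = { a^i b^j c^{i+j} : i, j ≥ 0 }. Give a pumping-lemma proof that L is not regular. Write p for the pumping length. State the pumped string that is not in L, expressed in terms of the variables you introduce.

a^{p+k} b^p c^{2p}

Assume L is regular. Let p be the pumping length given by the pumping lemma.
Take w = a^p b^p c^{2p} ∈ L (with i=j=p, i+j=2p), |w| = 4p ≥ p.
By the pumping lemma, w = xyz with |xy| ≤ p and |y| ≥ 1.
Since the first p symbols of w are all a's and |xy| ≤ p, y lies entirely in the leading a-block: y = a^k for some k with 1 ≤ k ≤ p.
Consider xy^2z = a^{p+k} b^p c^{2p}. Now the a- and b-counts sum to 2p+k, but the c-count is 2p ≠ 2p+k. So xy^2z ∉ L.
This is a contradiction; hence L is not regular.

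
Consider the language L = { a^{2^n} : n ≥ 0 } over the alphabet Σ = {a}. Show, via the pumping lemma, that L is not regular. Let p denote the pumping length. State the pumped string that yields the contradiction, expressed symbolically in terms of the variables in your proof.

Assume L is regular. Let p be the pumping length given by the pumping lemma.
Take w = a^{2^p} ∈ L with |w| = 2^p ≥ p.
Write w = xyz as guaranteed by the lemma, with |xy| ≤ p and y is nonempty.
Then y = a^k for some k with 1 ≤ k ≤ p.
Pump with i = 2: xy^2z = a^{2^p+k}. Since 1 ≤ k ≤ p < 2^p, we have 2^p < 2^p+k < 2^{p+1}, so 2^p+k is not a power of 2. So xy^2z ∉ L.
This is a contradiction; hence L is not regular.

a^{2^p+k}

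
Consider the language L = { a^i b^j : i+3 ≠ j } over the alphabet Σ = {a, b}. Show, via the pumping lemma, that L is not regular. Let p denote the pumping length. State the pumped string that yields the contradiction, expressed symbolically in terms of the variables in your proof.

a^{p+p!} b^{p+p!+3}

Assume L is regular. Let p be the pumping length given by the pumping lemma.
Choose w = a^p b^{p+p!+3}. Since p ≠ (p+p!+3)-3 = p+p!, w ∈ L; and |w| ≥ p.
By the pumping lemma, w = xyz with |xy| ≤ p and y is nonempty.
The first p characters of w are a's, so xy (and hence y) consists only of a's. Write y = a^k, 1 ≤ k ≤ p.
Since 1 ≤ k ≤ p, k divides p!; set t = 1 + p!/k. Then xy^t z has p + (p!/k)·k = p + p! copies of a. Now the a-count is p+p! and (b-count)-3 = (p+p!+3)-3 = p+p!, so i+3 ≠ j fails. So xy^t z = a^{p+p!} b^{p+p!+3} ∉ L.
This is a contradiction; hence L is not regular.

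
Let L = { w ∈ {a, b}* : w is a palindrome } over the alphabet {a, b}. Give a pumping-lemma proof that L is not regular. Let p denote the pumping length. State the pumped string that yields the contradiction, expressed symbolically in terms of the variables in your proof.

a^{p+k} b a^p

Toward a contradiction, assume L is regular with pumping length p.
Take w = a^p b a^p, a palindrome of length 2p+1 ≥ p.
By the pumping lemma, w = xyz with |xy| ≤ p and y is nonempty.
Since the first p symbols of w are all a's and |xy| ≤ p, y lies entirely in the leading a-block: y = a^k for some k with 1 ≤ k ≤ p.
Pump with i = 2: xy^2z = a^{p+k} b a^p. Its reverse is a^p b a^{p+k}, which differs from xy^2z since k ≥ 1. So xy^2z is not a palindrome and xy^2z ∉ L.
This contradicts the pumping lemma, so L is not regular.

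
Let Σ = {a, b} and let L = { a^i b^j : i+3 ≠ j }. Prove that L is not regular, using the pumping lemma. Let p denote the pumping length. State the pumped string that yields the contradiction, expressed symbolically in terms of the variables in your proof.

a^{p+p!} b^{p+p!+3}

Assume L is regular; let p be its pumping constant.
Choose w = a^p b^{p+p!+3}. Since p ≠ (p+p!+3)-3 = p+p!, w ∈ L; and |w| ≥ p.
By the pumping lemma, w = xyz with |xy| ≤ p and y is nonempty.
Because |xy| ≤ p and w begins with p copies of a, we have y = a^k with 1 ≤ k ≤ p.
Since 1 ≤ k ≤ p, k divides p!; set t = 1 + p!/k. Then xy^t z has p + (p!/k)·k = p + p! copies of a. Now the a-count is p+p! and (b-count)-3 = (p+p!+3)-3 = p+p!, so i+3 ≠ j fails. So xy^t z = a^{p+p!} b^{p+p!+3} ∉ L.
This is a contradiction; hence L is not regular.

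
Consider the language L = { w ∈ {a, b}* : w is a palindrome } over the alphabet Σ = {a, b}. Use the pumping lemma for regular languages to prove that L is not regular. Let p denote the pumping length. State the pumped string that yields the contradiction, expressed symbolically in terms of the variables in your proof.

a^{p+k} b a^p

Suppose for contradiction that L is regular, and let p be the pumping length.
Take w = a^p b a^p, a palindrome of length 2p+1 ≥ p.
By the pumping lemma, w = xyz with |xy| ≤ p and |y| > 0.
The first p characters of w are a's, so xy (and hence y) consists only of a's. Write y = a^k, 1 ≤ k ≤ p.
Pump with i = 2: xy^2z = a^{p+k} b a^p. Its reverse is a^p b a^{p+k}, which differs from xy^2z since k ≥ 1. So xy^2z is not a palindrome and xy^2z ∉ L.
This contradicts the pumping lemma, so L is not regular.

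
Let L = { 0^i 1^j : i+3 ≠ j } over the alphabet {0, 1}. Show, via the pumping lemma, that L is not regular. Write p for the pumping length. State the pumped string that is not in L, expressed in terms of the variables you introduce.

0^{p+p!} 1^{p+p!+3}

Assume L is regular. Let p be the pumping length given by the pumping lemma.
Choose w = 0^p 1^{p+p!+3}. Since p ≠ (p+p!+3)-3 = p+p!, w ∈ L; and |w| ≥ p.
Write w = xyz as guaranteed by the lemma, with |xy| ≤ p and y is nonempty.
Since the first p symbols of w are all 0's and |xy| ≤ p, y lies entirely in the leading 0-block: y = 0^k for some k with 1 ≤ k ≤ p.
Since 1 ≤ k ≤ p, k divides p!; set t = 1 + p!/k. Then xy^t z has p + (p!/k)·k = p + p! copies of 0. Now the 0-count is p+p! and (1-count)-3 = (p+p!+3)-3 = p+p!, so i+3 ≠ j fails. So xy^t z = 0^{p+p!} 1^{p+p!+3} ∉ L.
This contradicts the pumping lemma, so L is not regular.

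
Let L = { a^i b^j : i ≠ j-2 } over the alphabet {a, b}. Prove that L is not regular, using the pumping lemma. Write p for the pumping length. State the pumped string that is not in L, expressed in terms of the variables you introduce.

a^{p+p!} b^{p+p!+2}

Suppose for contradiction that L is regular, and let p be the pumping length.
Choose w = a^p b^{p+p!+2}. Since p ≠ (p+p!+2)-2 = p+p!, w ∈ L; and |w| ≥ p.
By the pumping lemma, w = xyz with |xy| ≤ p and y is nonempty.
Since the first p symbols of w are all a's and |xy| ≤ p, y lies entirely in the leading a-block: y = a^k for some k with 1 ≤ k ≤ p.
Since 1 ≤ k ≤ p, k divides p!; set t = 1 + p!/k. Then xy^t z has p + (p!/k)·k = p + p! copies of a. Now the a-count is p+p! and (b-count)-2 = (p+p!+2)-2 = p+p!, so i ≠ j-2 fails. So xy^t z = a^{p+p!} b^{p+p!+2} ∉ L.
This is a contradiction; hence L is not regular.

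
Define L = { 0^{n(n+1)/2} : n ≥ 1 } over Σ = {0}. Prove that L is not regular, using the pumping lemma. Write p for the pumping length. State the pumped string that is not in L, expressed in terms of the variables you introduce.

Suppose for contradiction that L is regular, and let p be the pumping length.
Take w = 0^{p(p+1)/2} ∈ L with |w| = p(p+1)/2 ≥ p.
The pumping lemma gives a decomposition w = xyz where |xy| ≤ p and |y| > 0.
Then y = 0^k for some k with 1 ≤ k ≤ p.
Pump with i = 2: xy^2z = 0^{p(p+1)/2+k}. Since 1 ≤ k ≤ p, p(p+1)/2 < p(p+1)/2+k ≤ p(p+1)/2+p < (p+1)(p+2)/2, so p(p+1)/2+k is strictly between consecutive triangular numbers. So xy^2z ∉ L.
Contradiction. Therefore L is not regular.

0^{p(p+1)/2+k}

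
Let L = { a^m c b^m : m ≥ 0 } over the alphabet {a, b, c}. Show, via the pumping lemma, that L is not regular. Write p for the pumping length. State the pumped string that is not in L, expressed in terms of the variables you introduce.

a^{p+k} c b^p

Suppose for contradiction that L is regular, and let p be the pumping length.
Take w = a^p c b^p ∈ L with |w| = 2p+1 ≥ p.
By the pumping lemma, w = xyz with |xy| ≤ p and |y| > 0.
The first p characters of w are a's, so xy (and hence y) consists only of a's. Write y = a^k, 1 ≤ k ≤ p.
Pump with i = 2: xy^2z = a^{p+k} c b^p, which would require p+k = p. But k ≥ 1, so xy^2z ∉ L.
This is a contradiction; hence L is not regular.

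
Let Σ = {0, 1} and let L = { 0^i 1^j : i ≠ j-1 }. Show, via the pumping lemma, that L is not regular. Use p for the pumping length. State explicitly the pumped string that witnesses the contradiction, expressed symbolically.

0^{p+p!} 1^{p+p!+1}

Suppose for contradiction that L is regular, and let p be the pumping length.
Choose w = 0^p 1^{p+p!+1}. Since p ≠ (p+p!+1)-1 = p+p!, w ∈ L; and |w| ≥ p.
By the pumping lemma, w = xyz with |xy| ≤ p and |y| ≥ 1.
The first p characters of w are 0's, so xy (and hence y) consists only of 0's. Write y = 0^k, 1 ≤ k ≤ p.
Since 1 ≤ k ≤ p, k divides p!; set t = 1 + p!/k. Then xy^t z has p + (p!/k)·k = p + p! copies of 0. Now the 0-count is p+p! and (1-count)-1 = (p+p!+1)-1 = p+p!, so i ≠ j-1 fails. So xy^t z = 0^{p+p!} 1^{p+p!+1} ∉ L.
This contradicts the pumping lemma, so L is not regular.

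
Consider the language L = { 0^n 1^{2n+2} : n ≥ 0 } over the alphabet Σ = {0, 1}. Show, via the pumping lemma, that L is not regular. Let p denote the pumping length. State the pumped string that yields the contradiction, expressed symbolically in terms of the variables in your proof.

0^{p+k} 1^{2p+2}

Suppose for contradiction that L is regular, and let p be the pumping length.
Let w = 0^p 1^{2p+2} ∈ L; note |w| = 3p+2 ≥ p.
Write w = xyz as guaranteed by the lemma, with |xy| ≤ p and y is nonempty.
The first p characters of w are 0's, so xy (and hence y) consists only of 0's. Write y = 0^k, 1 ≤ k ≤ p.
Pump with i = 2: xy^2z = 0^{p+k} 1^{2p+2}. For this to lie in L we would need 2p+2 = 2(p+k)+2, which forces k = 0. But k ≥ 1, so xy^2z ∉ L.
This contradicts the pumping lemma, so L is not regular.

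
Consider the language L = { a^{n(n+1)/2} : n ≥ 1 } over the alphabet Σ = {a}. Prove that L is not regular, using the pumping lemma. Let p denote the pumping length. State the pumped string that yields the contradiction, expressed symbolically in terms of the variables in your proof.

Assume L is regular. Let p be the pumping length given by the pumping lemma.
Take w = a^{p(p+1)/2} ∈ L with |w| = p(p+1)/2 ≥ p.
Write w = xyz as guaranteed by the lemma, with |xy| ≤ p and |y| ≥ 1.
Then y = a^k for some k with 1 ≤ k ≤ p.
Pump with i = 2: xy^2z = a^{p(p+1)/2+k}. Since 1 ≤ k ≤ p, p(p+1)/2 < p(p+1)/2+k ≤ p(p+1)/2+p < (p+1)(p+2)/2, so p(p+1)/2+k is strictly between consecutive triangular numbers. So xy^2z ∉ L.
This is a contradiction; hence L is not regular.

a^{p(p+1)/2+k}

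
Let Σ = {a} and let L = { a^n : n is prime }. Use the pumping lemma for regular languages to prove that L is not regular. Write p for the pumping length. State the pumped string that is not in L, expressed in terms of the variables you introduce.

Assume L is regular; let p be its pumping constant.
Let q be a prime with q ≥ p+2 (infinitely many primes exist), and take w = a^q ∈ L with |w| = q ≥ p.
By the pumping lemma, w = xyz with |xy| ≤ p and |y| > 0.
Then y = a^k for some k with 1 ≤ k ≤ p.
Since 1 ≤ k ≤ p, |xz| = q-k. Pump with i = q+1: |xy^{q+1}z| = (q-k)+(q+1)k = q+qk = q(1+k), which is composite (both factors ≥ 2). So xy^{q+1}z = a^{q(1+k)} ∉ L.
This contradicts the pumping lemma, so L is not regular.

a^{q(1+k)}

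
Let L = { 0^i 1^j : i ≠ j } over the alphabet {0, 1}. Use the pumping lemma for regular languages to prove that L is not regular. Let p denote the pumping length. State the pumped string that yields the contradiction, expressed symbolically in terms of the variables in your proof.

Assume L is regular. Let p be the pumping length given by the pumping lemma.
Choose w = 0^p 1^{p+p!}. Since p ≠ p+p!, w ∈ L; and |w| ≥ p.
The pumping lemma gives a decomposition w = xyz where |xy| ≤ p and |y| ≥ 1.
The first p characters of w are 0's, so xy (and hence y) consists only of 0's. Write y = 0^k, 1 ≤ k ≤ p.
Since 1 ≤ k ≤ p, k divides p!; set t = 1 + p!/k. Then xy^t z has p + (p!/k)·k = p + p! copies of 0. Now the 0-count equals the 1-count, so i ≠ j fails. So xy^t z = 0^{p+p!} 1^{p+p!} ∉ L.
This is a contradiction; hence L is not regular.

0^{p+p!} 1^{p+p!}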